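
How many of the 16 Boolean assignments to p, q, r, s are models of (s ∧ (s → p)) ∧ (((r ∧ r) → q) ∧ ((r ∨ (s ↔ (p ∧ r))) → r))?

3

Initial set: {((s ∧ (s → p)) ∧ (((r ∧ r) → q) ∧ ((r ∨ (s ↔ (p ∧ r))) → r)))}.
((s ∧ (s → p)) ∧ (((r ∧ r) → q) ∧ ((r ∨ (s ↔ (p ∧ r))) → r))): α-rule — add (s ∧ (s → p)), (((r ∧ r) → q) ∧ ((r ∨ (s ↔ (p ∧ r))) → r)).
(s ∧ (s → p)): α-rule — add s, (s → p).
(((r ∧ r) → q) ∧ ((r ∨ (s ↔ (p ∧ r))) → r)): α-rule — add ((r ∧ r) → q), ((r ∨ (s ↔ (p ∧ r))) → r).
(s → p): β-rule — branch into ¬s  //  p.
  branch 1 (add ¬s):
    × closes — contains both s and ¬s.
  branch 2 (add p):
    ((r ∧ r) → q): β-rule — branch into ¬(r ∧ r)  //  q.
      branch 2.1 (add ¬(r ∧ r)):
        ((r ∨ (s ↔ (p ∧ r))) → r): β-rule — branch into ¬(r ∨ (s ↔ (p ∧ r)))  //  r.
          branch 2.1.1 (add ¬(r ∨ (s ↔ (p ∧ r)))):
            ¬(r ∨ (s ↔ (p ∧ r))): α-rule — add ¬r, ¬(s ↔ (p ∧ r)).
            ¬(r ∧ r): β-rule — branch into ¬r  //  ¬r.
              branch 2.1.1.1 (add ¬r):
                ¬(s ↔ (p ∧ r)): β-rule — branch into s, ¬(p ∧ r)  //  ¬s, (p ∧ r).
                  branch 2.1.1.1.1 (add s, ¬(p ∧ r)):
                    ¬(p ∧ r): β-rule — branch into ¬p  //  ¬r.
                      branch 2.1.1.1.1.1 (add ¬p):
                        × closes — contains both p and ¬p.
                      branch 2.1.1.1.1.2 (add ¬r):
                        ○ open, literals {p=1, r=0, s=1}.
                  branch 2.1.1.1.2 (add ¬s, (p ∧ r)):
                    × closes — contains both s and ¬s.
              branch 2.1.1.2 (add ¬r):
                ¬(s ↔ (p ∧ r)): β-rule — branch into s, ¬(p ∧ r)  //  ¬s, (p ∧ r).
                  branch 2.1.1.2.1 (add s, ¬(p ∧ r)):
                    ¬(p ∧ r): β-rule — branch into ¬p  //  ¬r.
                      branch 2.1.1.2.1.1 (add ¬p):
                        × closes — contains both p and ¬p.
                      branch 2.1.1.2.1.2 (add ¬r):
                        ○ open, literals {p=1, r=0, s=1}.
                  branch 2.1.1.2.2 (add ¬s, (p ∧ r)):
                    × closes — contains both s and ¬s.
          branch 2.1.2 (add r):
            ¬(r ∧ r): β-rule — branch into ¬r  //  ¬r.
              branch 2.1.2.1 (add ¬r):
                × closes — contains both r and ¬r.
              branch 2.1.2.2 (add ¬r):
                × closes — contains both r and ¬r.
      branch 2.2 (add q):
        ((r ∨ (s ↔ (p ∧ r))) → r): β-rule — branch into ¬(r ∨ (s ↔ (p ∧ r)))  //  r.
          branch 2.2.1 (add ¬(r ∨ (s ↔ (p ∧ r)))):
            ¬(r ∨ (s ↔ (p ∧ r))): α-rule — add ¬r, ¬(s ↔ (p ∧ r)).
            ¬(s ↔ (p ∧ r)): β-rule — branch into s, ¬(p ∧ r)  //  ¬s, (p ∧ r).
              branch 2.2.1.1 (add s, ¬(p ∧ r)):
                ¬(p ∧ r): β-rule — branch into ¬p  //  ¬r.
                  branch 2.2.1.1.1 (add ¬p):
                    × closes — contains both p and ¬p.
                  branch 2.2.1.1.2 (add ¬r):
                    ○ open, literals {p=1, q=1, r=0, s=1}.
              branch 2.2.1.2 (add ¬s, (p ∧ r)):
                × closes — contains both s and ¬s.
          branch 2.2.2 (add r):
            ○ open, literals {p=1, q=1, r=1, s=1}.
9 branches closed, 4 open.
Each open branch fixes some atoms; the unmentioned ones are free. Counting distinct full assignments: branch {p=1, r=0, s=1} (q) contributes 2 new; branch {p=1, r=0, s=1} (q) contributes 0 new; branch {p=1, q=1, r=0, s=1} (none free) contributes 0 new; branch {p=1, q=1, r=1, s=1} (none free) contributes 1 new. Total: 3.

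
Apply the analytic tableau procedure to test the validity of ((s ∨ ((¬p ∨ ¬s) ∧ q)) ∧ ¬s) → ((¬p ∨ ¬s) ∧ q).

Valid

Assume the negation and expand:
Initial set: {¬(((s ∨ ((¬p ∨ ¬s) ∧ q)) ∧ ¬s) → ((¬p ∨ ¬s) ∧ q))}.
¬(((s ∨ ((¬p ∨ ¬s) ∧ q)) ∧ ¬s) → ((¬p ∨ ¬s) ∧ q)): α-rule — add ((s ∨ ((¬p ∨ ¬s) ∧ q)) ∧ ¬s), ¬((¬p ∨ ¬s) ∧ q).
((s ∨ ((¬p ∨ ¬s) ∧ q)) ∧ ¬s): α-rule — add (s ∨ ((¬p ∨ ¬s) ∧ q)), ¬s.
¬((¬p ∨ ¬s) ∧ q): β-rule — branch into ¬(¬p ∨ ¬s)  //  ¬q.
  branch 1 (add ¬(¬p ∨ ¬s)):
    ¬(¬p ∨ ¬s): α-rule — add ¬¬p, ¬¬s.
    × closes — contains both s and ¬s.
  branch 2 (add ¬q):
    (s ∨ ((¬p ∨ ¬s) ∧ q)): β-rule — branch into s  //  ((¬p ∨ ¬s) ∧ q).
      branch 2.1 (add s):
        × closes — contains both s and ¬s.
      branch 2.2 (add ((¬p ∨ ¬s) ∧ q)):
        ((¬p ∨ ¬s) ∧ q): α-rule — add (¬p ∨ ¬s), q.
        × closes — contains both q and ¬q.
All 3 branches close.
Every branch closed, so the negation is unsatisfiable and the formula is valid.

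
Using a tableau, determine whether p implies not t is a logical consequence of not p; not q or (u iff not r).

Initial set: {not p; (not q or (u iff not r)); not (p implies not t)}.
not (p implies not t): α-rule — add p, not not t.
× closes — contains both p and not p.
All 1 branch closes.
Every branch closed, so the premises entail the conclusion.

Yes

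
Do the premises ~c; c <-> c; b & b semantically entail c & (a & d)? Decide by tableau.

Initial set: {~c; (c <-> c); (b & b); ~(c & (a & d))}.
(b & b): α-rule — add b, b.
(c <-> c): β-rule — branch into c, c  //  ~c, ~c.
  branch 1 (add c, c):
    × closes — contains both c and ~c.
  branch 2 (add ~c, ~c):
    ~(c & (a & d)): β-rule — branch into ~c  //  ~(a & d).
      branch 2.1 (add ~c):
        ○ open, literals {b=true, c=false}.
      branch 2.2 (add ~(a & d)):
        ~(a & d): β-rule — branch into ~a  //  ~d.
          branch 2.2.1 (add ~a):
            ○ open, literals {a=false, b=true, c=false}.
          branch 2.2.2 (add ~d):
            ○ open, literals {b=true, c=false, d=false}.
1 branch closed, 3 open.
An open branch gives a countermodel: b=true, c=false (unmentioned atoms arbitrary); the premises hold there but the conclusion fails.

No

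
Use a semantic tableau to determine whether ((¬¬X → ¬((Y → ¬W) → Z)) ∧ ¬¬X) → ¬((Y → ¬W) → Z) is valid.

Assume the negation and expand:
Initial set: {¬(((¬¬X → ¬((Y → ¬W) → Z)) ∧ ¬¬X) → ¬((Y → ¬W) → Z))}.
¬(((¬¬X → ¬((Y → ¬W) → Z)) ∧ ¬¬X) → ¬((Y → ¬W) → Z)): α-rule — add ((¬¬X → ¬((Y → ¬W) → Z)) ∧ ¬¬X), ¬¬((Y → ¬W) → Z).
((¬¬X → ¬((Y → ¬W) → Z)) ∧ ¬¬X): α-rule — add (¬¬X → ¬((Y → ¬W) → Z)), ¬¬X.
¬¬X: drop double negation, giving X.
¬¬((Y → ¬W) → Z): β-rule — branch into ¬(Y → ¬W)  //  Z.
  branch 1 (add ¬(Y → ¬W)):
    ¬(Y → ¬W): α-rule — add Y, ¬¬W.
    (¬¬X → ¬((Y → ¬W) → Z)): β-rule — branch into ¬¬¬X  //  ¬((Y → ¬W) → Z).
      branch 1.1 (add ¬¬¬X):
        ¬¬¬X: drop double negation, giving ¬X.
        × closes — contains both X and ¬X.
      branch 1.2 (add ¬((Y → ¬W) → Z)):
        ¬((Y → ¬W) → Z): α-rule — add (Y → ¬W), ¬Z.
        (Y → ¬W): β-rule — branch into ¬Y  //  ¬W.
          branch 1.2.1 (add ¬Y):
            × closes — contains both Y and ¬Y.
          branch 1.2.2 (add ¬W):
            × closes — contains both W and ¬W.
  branch 2 (add Z):
    (¬¬X → ¬((Y → ¬W) → Z)): β-rule — branch into ¬¬¬X  //  ¬((Y → ¬W) → Z).
      branch 2.1 (add ¬¬¬X):
        ¬¬¬X: drop double negation, giving ¬X.
        × closes — contains both X and ¬X.
      branch 2.2 (add ¬((Y → ¬W) → Z)):
        ¬((Y → ¬W) → Z): α-rule — add (Y → ¬W), ¬Z.
        × closes — contains both Z and ¬Z.
All 5 branches close.
Every branch closed, so the negation is unsatisfiable and the formula is valid.

Valid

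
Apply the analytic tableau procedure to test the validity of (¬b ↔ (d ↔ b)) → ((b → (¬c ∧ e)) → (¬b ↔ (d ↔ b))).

Assume the negation and expand:
Initial set: {F ((¬b ↔ (d ↔ b)) → ((b → (¬c ∧ e)) → (¬b ↔ (d ↔ b))))}.
F ((¬b ↔ (d ↔ b)) → ((b → (¬c ∧ e)) → (¬b ↔ (d ↔ b)))): α-rule — add T (¬b ↔ (d ↔ b)), F ((b → (¬c ∧ e)) → (¬b ↔ (d ↔ b))).
F ((b → (¬c ∧ e)) → (¬b ↔ (d ↔ b))): α-rule — add T (b → (¬c ∧ e)), F (¬b ↔ (d ↔ b)).
T (¬b ↔ (d ↔ b)): β-rule — branch into T ¬b, T (d ↔ b)  //  F ¬b, F (d ↔ b).
  branch 1 (add T ¬b, T (d ↔ b)):
    T (b → (¬c ∧ e)): β-rule — branch into F b  //  T (¬c ∧ e).
      branch 1.1 (add F b):
        F (¬b ↔ (d ↔ b)): β-rule — branch into T ¬b, F (d ↔ b)  //  F ¬b, T (d ↔ b).
          branch 1.1.1 (add T ¬b, F (d ↔ b)):
            T (d ↔ b): β-rule — branch into T d, T b  //  F d, F b.
              branch 1.1.1.1 (add T d, T b):
                × closes — contains both b and ¬b.
              branch 1.1.1.2 (add F d, F b):
                F (d ↔ b): β-rule — branch into T d, F b  //  F d, T b.
                  branch 1.1.1.2.1 (add T d, F b):
                    × closes — contains both d and ¬d.
                  branch 1.1.1.2.2 (add F d, T b):
                    × closes — contains both b and ¬b.
          branch 1.1.2 (add F ¬b, T (d ↔ b)):
            × closes — contains both b and ¬b.
      branch 1.2 (add T (¬c ∧ e)):
        T (¬c ∧ e): α-rule — add T ¬c, T e.
        F (¬b ↔ (d ↔ b)): β-rule — branch into T ¬b, F (d ↔ b)  //  F ¬b, T (d ↔ b).
          branch 1.2.1 (add T ¬b, F (d ↔ b)):
            T (d ↔ b): β-rule — branch into T d, T b  //  F d, F b.
              branch 1.2.1.1 (add T d, T b):
                × closes — contains both b and ¬b.
              branch 1.2.1.2 (add F d, F b):
                F (d ↔ b): β-rule — branch into T d, F b  //  F d, T b.
                  branch 1.2.1.2.1 (add T d, F b):
                    × closes — contains both d and ¬d.
                  branch 1.2.1.2.2 (add F d, T b):
                    × closes — contains both b and ¬b.
          branch 1.2.2 (add F ¬b, T (d ↔ b)):
            × closes — contains both b and ¬b.
  branch 2 (add F ¬b, F (d ↔ b)):
    T (b → (¬c ∧ e)): β-rule — branch into F b  //  T (¬c ∧ e).
      branch 2.1 (add F b):
        × closes — contains both b and ¬b.
      branch 2.2 (add T (¬c ∧ e)):
        T (¬c ∧ e): α-rule — add T ¬c, T e.
        F (¬b ↔ (d ↔ b)): β-rule — branch into T ¬b, F (d ↔ b)  //  F ¬b, T (d ↔ b).
          branch 2.2.1 (add T ¬b, F (d ↔ b)):
            × closes — contains both b and ¬b.
          branch 2.2.2 (add F ¬b, T (d ↔ b)):
            F (d ↔ b): β-rule — branch into T d, F b  //  F d, T b.
              branch 2.2.2.1 (add T d, F b):
                × closes — contains both b and ¬b.
              branch 2.2.2.2 (add F d, T b):
                T (d ↔ b): β-rule — branch into T d, T b  //  F d, F b.
                  branch 2.2.2.2.1 (add T d, T b):
                    × closes — contains both d and ¬d.
                  branch 2.2.2.2.2 (add F d, F b):
                    × closes — contains both b and ¬b.
All 13 branches close.
Every branch closed, so the negation is unsatisfiable and the formula is valid.

Valid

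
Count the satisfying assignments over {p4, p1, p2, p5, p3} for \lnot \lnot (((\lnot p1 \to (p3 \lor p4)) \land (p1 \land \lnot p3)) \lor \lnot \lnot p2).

20

Initial set: {\lnot \lnot (((\lnot p1 \to (p3 \lor p4)) \land (p1 \land \lnot p3)) \lor \lnot \lnot p2)}.
\lnot \lnot (((\lnot p1 \to (p3 \lor p4)) \land (p1 \land \lnot p3)) \lor \lnot \lnot p2): drop double negation, giving (((\lnot p1 \to (p3 \lor p4)) \land (p1 \land \lnot p3)) \lor \lnot \lnot p2).
(((\lnot p1 \to (p3 \lor p4)) \land (p1 \land \lnot p3)) \lor \lnot \lnot p2): β-rule — branch into ((\lnot p1 \to (p3 \lor p4)) \land (p1 \land \lnot p3))  //  \lnot \lnot p2.
  branch 1 (add ((\lnot p1 \to (p3 \lor p4)) \land (p1 \land \lnot p3))):
    ((\lnot p1 \to (p3 \lor p4)) \land (p1 \land \lnot p3)): α-rule — add (\lnot p1 \to (p3 \lor p4)), (p1 \land \lnot p3).
    (p1 \land \lnot p3): α-rule — add p1, \lnot p3.
    (\lnot p1 \to (p3 \lor p4)): β-rule — branch into \lnot \lnot p1  //  (p3 \lor p4).
      branch 1.1 (add \lnot \lnot p1):
        ○ open, literals {p1=true, p3=false}.
      branch 1.2 (add (p3 \lor p4)):
        (p3 \lor p4): β-rule — branch into p3  //  p4.
          branch 1.2.1 (add p3):
            × closes — contains both p3 and \lnot p3.
          branch 1.2.2 (add p4):
            ○ open, literals {p1=true, p3=false, p4=true}.
  branch 2 (add \lnot \lnot p2):
    \lnot \lnot p2: drop double negation, giving p2.
    ○ open, literals {p2=true}.
1 branch closed, 3 open.
Each open branch fixes some atoms; the unmentioned ones are free. Counting distinct full assignments: branch {p1=true, p3=false} (p4, p2, p5) contributes 8 new; branch {p1=true, p3=false, p4=true} (p2, p5) contributes 0 new; branch {p2=true} (p4, p1, p5, p3) contributes 12 new. Total: 20.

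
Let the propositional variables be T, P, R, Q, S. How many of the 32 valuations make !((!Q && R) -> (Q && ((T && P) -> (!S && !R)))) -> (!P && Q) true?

24

Initial set: {(!((!Q && R) -> (Q && ((T && P) -> (!S && !R)))) -> (!P && Q))}.
(!((!Q && R) -> (Q && ((T && P) -> (!S && !R)))) -> (!P && Q)): β-rule — branch into !!((!Q && R) -> (Q && ((T && P) -> (!S && !R))))  //  (!P && Q).
  branch 1 (add !!((!Q && R) -> (Q && ((T && P) -> (!S && !R))))):
    !!((!Q && R) -> (Q && ((T && P) -> (!S && !R)))): β-rule — branch into !(!Q && R)  //  (Q && ((T && P) -> (!S && !R))).
      branch 1.1 (add !(!Q && R)):
        !(!Q && R): β-rule — branch into !!Q  //  !R.
          branch 1.1.1 (add !!Q):
            ○ open, literals {Q=T}.
          branch 1.1.2 (add !R):
            ○ open, literals {R=F}.
      branch 1.2 (add (Q && ((T && P) -> (!S && !R)))):
        (Q && ((T && P) -> (!S && !R))): α-rule — add Q, ((T && P) -> (!S && !R)).
        ((T && P) -> (!S && !R)): β-rule — branch into !(T && P)  //  (!S && !R).
          branch 1.2.1 (add !(T && P)):
            !(T && P): β-rule — branch into !T  //  !P.
              branch 1.2.1.1 (add !T):
                ○ open, literals {Q=T, T=F}.
              branch 1.2.1.2 (add !P):
                ○ open, literals {P=F, Q=T}.
          branch 1.2.2 (add (!S && !R)):
            (!S && !R): α-rule — add !S, !R.
            ○ open, literals {Q=T, R=F, S=F}.
  branch 2 (add (!P && Q)):
    (!P && Q): α-rule — add !P, Q.
    ○ open, literals {P=F, Q=T}.
0 branches closed, 6 open.
Each open branch fixes some atoms; the unmentioned ones are free. Counting distinct full assignments: branch {Q=T} (T, P, R, S) contributes 16 new; branch {R=F} (T, P, Q, S) contributes 8 new; branch {Q=T, T=F} (P, R, S) contributes 0 new; branch {P=F, Q=T} (T, R, S) contributes 0 new; branch {Q=T, R=F, S=F} (T, P) contributes 0 new; branch {P=F, Q=T} (T, R, S) contributes 0 new. Total: 24.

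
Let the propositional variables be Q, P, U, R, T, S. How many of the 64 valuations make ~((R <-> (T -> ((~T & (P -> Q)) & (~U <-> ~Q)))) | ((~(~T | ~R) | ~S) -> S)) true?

Initial set: {~((R <-> (T -> ((~T & (P -> Q)) & (~U <-> ~Q)))) | ((~(~T | ~R) | ~S) -> S))}.
~((R <-> (T -> ((~T & (P -> Q)) & (~U <-> ~Q)))) | ((~(~T | ~R) | ~S) -> S)): α-rule — add ~(R <-> (T -> ((~T & (P -> Q)) & (~U <-> ~Q)))), ~((~(~T | ~R) | ~S) -> S).
~((~(~T | ~R) | ~S) -> S): α-rule — add (~(~T | ~R) | ~S), ~S.
~(R <-> (T -> ((~T & (P -> Q)) & (~U <-> ~Q)))): β-rule — branch into R, ~(T -> ((~T & (P -> Q)) & (~U <-> ~Q)))  //  ~R, (T -> ((~T & (P -> Q)) & (~U <-> ~Q))).
  branch 1 (add R, ~(T -> ((~T & (P -> Q)) & (~U <-> ~Q)))):
    ~(T -> ((~T & (P -> Q)) & (~U <-> ~Q))): α-rule — add T, ~((~T & (P -> Q)) & (~U <-> ~Q)).
    (~(~T | ~R) | ~S): β-rule — branch into ~(~T | ~R)  //  ~S.
      branch 1.1 (add ~(~T | ~R)):
        ~(~T | ~R): α-rule — add ~~T, ~~R.
        ~((~T & (P -> Q)) & (~U <-> ~Q)): β-rule — branch into ~(~T & (P -> Q))  //  ~(~U <-> ~Q).
          branch 1.1.1 (add ~(~T & (P -> Q))):
            ~(~T & (P -> Q)): β-rule — branch into ~~T  //  ~(P -> Q).
              branch 1.1.1.1 (add ~~T):
                ○ open, literals {R=T, S=F, T=T}.
              branch 1.1.1.2 (add ~(P -> Q)):
                ~(P -> Q): α-rule — add P, ~Q.
                ○ open, literals {P=T, Q=F, R=T, S=F, T=T}.
          branch 1.1.2 (add ~(~U <-> ~Q)):
            ~(~U <-> ~Q): β-rule — branch into ~U, ~~Q  //  ~~U, ~Q.
              branch 1.1.2.1 (add ~U, ~~Q):
                ○ open, literals {Q=T, R=T, S=F, T=T, U=F}.
              branch 1.1.2.2 (add ~~U, ~Q):
                ○ open, literals {Q=F, R=T, S=F, T=T, U=T}.
      branch 1.2 (add ~S):
        ~((~T & (P -> Q)) & (~U <-> ~Q)): β-rule — branch into ~(~T & (P -> Q))  //  ~(~U <-> ~Q).
          branch 1.2.1 (add ~(~T & (P -> Q))):
            ~(~T & (P -> Q)): β-rule — branch into ~~T  //  ~(P -> Q).
              branch 1.2.1.1 (add ~~T):
                ○ open, literals {R=T, S=F, T=T}.
              branch 1.2.1.2 (add ~(P -> Q)):
                ~(P -> Q): α-rule — add P, ~Q.
                ○ open, literals {P=T, Q=F, R=T, S=F, T=T}.
          branch 1.2.2 (add ~(~U <-> ~Q)):
            ~(~U <-> ~Q): β-rule — branch into ~U, ~~Q  //  ~~U, ~Q.
              branch 1.2.2.1 (add ~U, ~~Q):
                ○ open, literals {Q=T, R=T, S=F, T=T, U=F}.
              branch 1.2.2.2 (add ~~U, ~Q):
                ○ open, literals {Q=F, R=T, S=F, T=T, U=T}.
  branch 2 (add ~R, (T -> ((~T & (P -> Q)) & (~U <-> ~Q)))):
    (~(~T | ~R) | ~S): β-rule — branch into ~(~T | ~R)  //  ~S.
      branch 2.1 (add ~(~T | ~R)):
        ~(~T | ~R): α-rule — add ~~T, ~~R.
        × closes — contains both R and ~R.
      branch 2.2 (add ~S):
        (T -> ((~T & (P -> Q)) & (~U <-> ~Q))): β-rule — branch into ~T  //  ((~T & (P -> Q)) & (~U <-> ~Q)).
          branch 2.2.1 (add ~T):
            ○ open, literals {R=F, S=F, T=F}.
          branch 2.2.2 (add ((~T & (P -> Q)) & (~U <-> ~Q))):
            ((~T & (P -> Q)) & (~U <-> ~Q)): α-rule — add (~T & (P -> Q)), (~U <-> ~Q).
            (~T & (P -> Q)): α-rule — add ~T, (P -> Q).
            (~U <-> ~Q): β-rule — branch into ~U, ~Q  //  ~~U, ~~Q.
              branch 2.2.2.1 (add ~U, ~Q):
                (P -> Q): β-rule — branch into ~P  //  Q.
                  branch 2.2.2.1.1 (add ~P):
                    ○ open, literals {P=F, Q=F, R=F, S=F, T=F, U=F}.
                  branch 2.2.2.1.2 (add Q):
                    × closes — contains both Q and ~Q.
              branch 2.2.2.2 (add ~~U, ~~Q):
                (P -> Q): β-rule — branch into ~P  //  Q.
                  branch 2.2.2.2.1 (add ~P):
                    ○ open, literals {P=F, Q=T, R=F, S=F, T=F, U=T}.
                  branch 2.2.2.2.2 (add Q):
                    ○ open, literals {Q=T, R=F, S=F, T=F, U=T}.
2 branches closed, 12 open.
Each open branch fixes some atoms; the unmentioned ones are free. Counting distinct full assignments: branch {R=T, S=F, T=T} (Q, P, U) contributes 8 new; branch {P=T, Q=F, R=T, S=F, T=T} (U) contributes 0 new; branch {Q=T, R=T, S=F, T=T, U=F} (P) contributes 0 new; branch {Q=F, R=T, S=F, T=T, U=T} (P) contributes 0 new; branch {R=T, S=F, T=T} (Q, P, U) contributes 0 new; branch {P=T, Q=F, R=T, S=F, T=T} (U) contributes 0 new; branch {Q=T, R=T, S=F, T=T, U=F} (P) contributes 0 new; branch {Q=F, R=T, S=F, T=T, U=T} (P) contributes 0 new; branch {R=F, S=F, T=F} (Q, P, U) contributes 8 new; branch {P=F, Q=F, R=F, S=F, T=F, U=F} (none free) contributes 0 new; branch {P=F, Q=T, R=F, S=F, T=F, U=T} (none free) contributes 0 new; branch {Q=T, R=F, S=F, T=F, U=T} (P) contributes 0 new. Total: 16.

16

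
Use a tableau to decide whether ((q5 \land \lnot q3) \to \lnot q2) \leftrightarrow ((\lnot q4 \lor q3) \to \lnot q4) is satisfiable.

Satisfiable

Initial set: {(((q5 \land \lnot q3) \to \lnot q2) \leftrightarrow ((\lnot q4 \lor q3) \to \lnot q4))}.
(((q5 \land \lnot q3) \to \lnot q2) \leftrightarrow ((\lnot q4 \lor q3) \to \lnot q4)): β-rule — branch into ((q5 \land \lnot q3) \to \lnot q2), ((\lnot q4 \lor q3) \to \lnot q4)  //  \lnot ((q5 \land \lnot q3) \to \lnot q2), \lnot ((\lnot q4 \lor q3) \to \lnot q4).
  branch 1 (add ((q5 \land \lnot q3) \to \lnot q2), ((\lnot q4 \lor q3) \to \lnot q4)):
    ((q5 \land \lnot q3) \to \lnot q2): β-rule — branch into \lnot (q5 \land \lnot q3)  //  \lnot q2.
      branch 1.1 (add \lnot (q5 \land \lnot q3)):
        ((\lnot q4 \lor q3) \to \lnot q4): β-rule — branch into \lnot (\lnot q4 \lor q3)  //  \lnot q4.
          branch 1.1.1 (add \lnot (\lnot q4 \lor q3)):
            \lnot (\lnot q4 \lor q3): α-rule — add \lnot \lnot q4, \lnot q3.
            \lnot (q5 \land \lnot q3): β-rule — branch into \lnot q5  //  \lnot \lnot q3.
              branch 1.1.1.1 (add \lnot q5):
                ○ open, literals {q3=0, q4=1, q5=0}.
              branch 1.1.1.2 (add \lnot \lnot q3):
                × closes — contains both q3 and \lnot q3.
          branch 1.1.2 (add \lnot q4):
            \lnot (q5 \land \lnot q3): β-rule — branch into \lnot q5  //  \lnot \lnot q3.
              branch 1.1.2.1 (add \lnot q5):
                ○ open, literals {q4=0, q5=0}.
              branch 1.1.2.2 (add \lnot \lnot q3):
                ○ open, literals {q3=1, q4=0}.
      branch 1.2 (add \lnot q2):
        ((\lnot q4 \lor q3) \to \lnot q4): β-rule — branch into \lnot (\lnot q4 \lor q3)  //  \lnot q4.
          branch 1.2.1 (add \lnot (\lnot q4 \lor q3)):
            \lnot (\lnot q4 \lor q3): α-rule — add \lnot \lnot q4, \lnot q3.
            ○ open, literals {q2=0, q3=0, q4=1}.
          branch 1.2.2 (add \lnot q4):
            ○ open, literals {q2=0, q4=0}.
  branch 2 (add \lnot ((q5 \land \lnot q3) \to \lnot q2), \lnot ((\lnot q4 \lor q3) \to \lnot q4)):
    \lnot ((q5 \land \lnot q3) \to \lnot q2): α-rule — add (q5 \land \lnot q3), \lnot \lnot q2.
    \lnot ((\lnot q4 \lor q3) \to \lnot q4): α-rule — add (\lnot q4 \lor q3), \lnot \lnot q4.
    (q5 \land \lnot q3): α-rule — add q5, \lnot q3.
    (\lnot q4 \lor q3): β-rule — branch into \lnot q4  //  q3.
      branch 2.1 (add \lnot q4):
        × closes — contains both q4 and \lnot q4.
      branch 2.2 (add q3):
        × closes — contains both q3 and \lnot q3.
3 branches closed, 5 open.
An open branch gives a satisfying assignment: q3=0, q4=1, q5=0.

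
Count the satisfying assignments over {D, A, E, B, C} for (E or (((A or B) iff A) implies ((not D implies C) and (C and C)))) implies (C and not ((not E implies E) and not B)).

18

Initial set: {((E or (((A or B) iff A) implies ((not D implies C) and (C and C)))) implies (C and not ((not E implies E) and not B)))}.
((E or (((A or B) iff A) implies ((not D implies C) and (C and C)))) implies (C and not ((not E implies E) and not B))): β-rule — branch into not (E or (((A or B) iff A) implies ((not D implies C) and (C and C))))  //  (C and not ((not E implies E) and not B)).
  branch 1 (add not (E or (((A or B) iff A) implies ((not D implies C) and (C and C))))):
    not (E or (((A or B) iff A) implies ((not D implies C) and (C and C)))): α-rule — add not E, not (((A or B) iff A) implies ((not D implies C) and (C and C))).
    not (((A or B) iff A) implies ((not D implies C) and (C and C))): α-rule — add ((A or B) iff A), not ((not D implies C) and (C and C)).
    ((A or B) iff A): β-rule — branch into (A or B), A  //  not (A or B), not A.
      branch 1.1 (add (A or B), A):
        not ((not D implies C) and (C and C)): β-rule — branch into not (not D implies C)  //  not (C and C).
          branch 1.1.1 (add not (not D implies C)):
            not (not D implies C): α-rule — add not D, not C.
            (A or B): β-rule — branch into A  //  B.
              branch 1.1.1.1 (add A):
                ○ open, literals {A=T, C=F, D=F, E=F}.
              branch 1.1.1.2 (add B):
                ○ open, literals {A=T, B=T, C=F, D=F, E=F}.
          branch 1.1.2 (add not (C and C)):
            (A or B): β-rule — branch into A  //  B.
              branch 1.1.2.1 (add A):
                not (C and C): β-rule — branch into not C  //  not C.
                  branch 1.1.2.1.1 (add not C):
                    ○ open, literals {A=T, C=F, E=F}.
                  branch 1.1.2.1.2 (add not C):
                    ○ open, literals {A=T, C=F, E=F}.
              branch 1.1.2.2 (add B):
                not (C and C): β-rule — branch into not C  //  not C.
                  branch 1.1.2.2.1 (add not C):
                    ○ open, literals {A=T, B=T, C=F, E=F}.
                  branch 1.1.2.2.2 (add not C):
                    ○ open, literals {A=T, B=T, C=F, E=F}.
      branch 1.2 (add not (A or B), not A):
        not (A or B): α-rule — add not A, not B.
        not ((not D implies C) and (C and C)): β-rule — branch into not (not D implies C)  //  not (C and C).
          branch 1.2.1 (add not (not D implies C)):
            not (not D implies C): α-rule — add not D, not C.
            ○ open, literals {A=F, B=F, C=F, D=F, E=F}.
          branch 1.2.2 (add not (C and C)):
            not (C and C): β-rule — branch into not C  //  not C.
              branch 1.2.2.1 (add not C):
                ○ open, literals {A=F, B=F, C=F, E=F}.
              branch 1.2.2.2 (add not C):
                ○ open, literals {A=F, B=F, C=F, E=F}.
  branch 2 (add (C and not ((not E implies E) and not B))):
    (C and not ((not E implies E) and not B)): α-rule — add C, not ((not E implies E) and not B).
    not ((not E implies E) and not B): β-rule — branch into not (not E implies E)  //  not not B.
      branch 2.1 (add not (not E implies E)):
        not (not E implies E): α-rule — add not E, not E.
        ○ open, literals {C=T, E=F}.
      branch 2.2 (add not not B):
        ○ open, literals {B=T, C=T}.
0 branches closed, 11 open.
Each open branch fixes some atoms; the unmentioned ones are free. Counting distinct full assignments: branch {A=T, C=F, D=F, E=F} (B) contributes 2 new; branch {A=T, B=T, C=F, D=F, E=F} (none free) contributes 0 new; branch {A=T, C=F, E=F} (D, B) contributes 2 new; branch {A=T, C=F, E=F} (D, B) contributes 0 new; branch {A=T, B=T, C=F, E=F} (D) contributes 0 new; branch {A=T, B=T, C=F, E=F} (D) contributes 0 new; branch {A=F, B=F, C=F, D=F, E=F} (none free) contributes 1 new; branch {A=F, B=F, C=F, E=F} (D) contributes 1 new; branch {A=F, B=F, C=F, E=F} (D) contributes 0 new; branch {C=T, E=F} (D, A, B) contributes 8 new; branch {B=T, C=T} (D, A, E) contributes 4 new. Total: 18.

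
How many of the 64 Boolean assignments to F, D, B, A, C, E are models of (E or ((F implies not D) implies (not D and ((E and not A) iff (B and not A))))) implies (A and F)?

Initial set: {((E or ((F implies not D) implies (not D and ((E and not A) iff (B and not A))))) implies (A and F))}.
((E or ((F implies not D) implies (not D and ((E and not A) iff (B and not A))))) implies (A and F)): β-rule — branch into not (E or ((F implies not D) implies (not D and ((E and not A) iff (B and not A)))))  //  (A and F).
  branch 1 (add not (E or ((F implies not D) implies (not D and ((E and not A) iff (B and not A)))))):
    not (E or ((F implies not D) implies (not D and ((E and not A) iff (B and not A))))): α-rule — add not E, not ((F implies not D) implies (not D and ((E and not A) iff (B and not A)))).
    not ((F implies not D) implies (not D and ((E and not A) iff (B and not A)))): α-rule — add (F implies not D), not (not D and ((E and not A) iff (B and not A))).
    (F implies not D): β-rule — branch into not F  //  not D.
      branch 1.1 (add not F):
        not (not D and ((E and not A) iff (B and not A))): β-rule — branch into not not D  //  not ((E and not A) iff (B and not A)).
          branch 1.1.1 (add not not D):
            ○ open, literals {D=true, E=false, F=false}.
          branch 1.1.2 (add not ((E and not A) iff (B and not A))):
            not ((E and not A) iff (B and not A)): β-rule — branch into (E and not A), not (B and not A)  //  not (E and not A), (B and not A).
              branch 1.1.2.1 (add (E and not A), not (B and not A)):
                (E and not A): α-rule — add E, not A.
                × closes — contains both E and not E.
              branch 1.1.2.2 (add not (E and not A), (B and not A)):
                (B and not A): α-rule — add B, not A.
                not (E and not A): β-rule — branch into not E  //  not not A.
                  branch 1.1.2.2.1 (add not E):
                    ○ open, literals {A=false, B=true, E=false, F=false}.
                  branch 1.1.2.2.2 (add not not A):
                    × closes — contains both A and not A.
      branch 1.2 (add not D):
        not (not D and ((E and not A) iff (B and not A))): β-rule — branch into not not D  //  not ((E and not A) iff (B and not A)).
          branch 1.2.1 (add not not D):
            × closes — contains both D and not D.
          branch 1.2.2 (add not ((E and not A) iff (B and not A))):
            not ((E and not A) iff (B and not A)): β-rule — branch into (E and not A), not (B and not A)  //  not (E and not A), (B and not A).
              branch 1.2.2.1 (add (E and not A), not (B and not A)):
                (E and not A): α-rule — add E, not A.
                × closes — contains both E and not E.
              branch 1.2.2.2 (add not (E and not A), (B and not A)):
                (B and not A): α-rule — add B, not A.
                not (E and not A): β-rule — branch into not E  //  not not A.
                  branch 1.2.2.2.1 (add not E):
                    ○ open, literals {A=false, B=true, D=false, E=false}.
                  branch 1.2.2.2.2 (add not not A):
                    × closes — contains both A and not A.
  branch 2 (add (A and F)):
    (A and F): α-rule — add A, F.
    ○ open, literals {A=true, F=true}.
5 branches closed, 4 open.
Each open branch fixes some atoms; the unmentioned ones are free. Counting distinct full assignments: branch {D=true, E=false, F=false} (B, A, C) contributes 8 new; branch {A=false, B=true, E=false, F=false} (D, C) contributes 2 new; branch {A=false, B=true, D=false, E=false} (F, C) contributes 2 new; branch {A=true, F=true} (D, B, C, E) contributes 16 new. Total: 28.

28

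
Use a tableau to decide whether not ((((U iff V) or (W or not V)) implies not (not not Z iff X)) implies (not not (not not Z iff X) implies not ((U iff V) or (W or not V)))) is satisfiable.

Unsatisfiable

Initial set: {T not ((((U iff V) or (W or not V)) implies not (not not Z iff X)) implies (not not (not not Z iff X) implies not ((U iff V) or (W or not V))))}.
T not ((((U iff V) or (W or not V)) implies not (not not Z iff X)) implies (not not (not not Z iff X) implies not ((U iff V) or (W or not V)))): α-rule — add T (((U iff V) or (W or not V)) implies not (not not Z iff X)), F (not not (not not Z iff X) implies not ((U iff V) or (W or not V))).
F (not not (not not Z iff X) implies not ((U iff V) or (W or not V))): α-rule — add T not not (not not Z iff X), F not ((U iff V) or (W or not V)).
T not not (not not Z iff X): drop double negation, giving T (not not Z iff X).
T (((U iff V) or (W or not V)) implies not (not not Z iff X)): β-rule — branch into F ((U iff V) or (W or not V))  //  T not (not not Z iff X).
  branch 1 (add F ((U iff V) or (W or not V))):
    F ((U iff V) or (W or not V)): α-rule — add F (U iff V), F (W or not V).
    F (W or not V): α-rule — add F W, F not V.
    F not ((U iff V) or (W or not V)): β-rule — branch into T (U iff V)  //  T (W or not V).
      branch 1.1 (add T (U iff V)):
        T (not not Z iff X): β-rule — branch into T not not Z, T X  //  F not not Z, F X.
          branch 1.1.1 (add T not not Z, T X):
            T not not Z: drop double negation, giving T Z.
            F (U iff V): β-rule — branch into T U, F V  //  F U, T V.
              branch 1.1.1.1 (add T U, F V):
                × closes — contains both V and not V.
              branch 1.1.1.2 (add F U, T V):
                T (U iff V): β-rule — branch into T U, T V  //  F U, F V.
                  branch 1.1.1.2.1 (add T U, T V):
                    × closes — contains both U and not U.
                  branch 1.1.1.2.2 (add F U, F V):
                    × closes — contains both V and not V.
          branch 1.1.2 (add F not not Z, F X):
            F not not Z: drop double negation, giving F Z.
            F (U iff V): β-rule — branch into T U, F V  //  F U, T V.
              branch 1.1.2.1 (add T U, F V):
                × closes — contains both V and not V.
              branch 1.1.2.2 (add F U, T V):
                T (U iff V): β-rule — branch into T U, T V  //  F U, F V.
                  branch 1.1.2.2.1 (add T U, T V):
                    × closes — contains both U and not U.
                  branch 1.1.2.2.2 (add F U, F V):
                    × closes — contains both V and not V.
      branch 1.2 (add T (W or not V)):
        T (not not Z iff X): β-rule — branch into T not not Z, T X  //  F not not Z, F X.
          branch 1.2.1 (add T not not Z, T X):
            T not not Z: drop double negation, giving T Z.
            F (U iff V): β-rule — branch into T U, F V  //  F U, T V.
              branch 1.2.1.1 (add T U, F V):
                × closes — contains both V and not V.
              branch 1.2.1.2 (add F U, T V):
                T (W or not V): β-rule — branch into T W  //  T not V.
                  branch 1.2.1.2.1 (add T W):
                    × closes — contains both W and not W.
                  branch 1.2.1.2.2 (add T not V):
                    × closes — contains both V and not V.
          branch 1.2.2 (add F not not Z, F X):
            F not not Z: drop double negation, giving F Z.
            F (U iff V): β-rule — branch into T U, F V  //  F U, T V.
              branch 1.2.2.1 (add T U, F V):
                × closes — contains both V and not V.
              branch 1.2.2.2 (add F U, T V):
                T (W or not V): β-rule — branch into T W  //  T not V.
                  branch 1.2.2.2.1 (add T W):
                    × closes — contains both W and not W.
                  branch 1.2.2.2.2 (add T not V):
                    × closes — contains both V and not V.
  branch 2 (add T not (not not Z iff X)):
    F not ((U iff V) or (W or not V)): β-rule — branch into T (U iff V)  //  T (W or not V).
      branch 2.1 (add T (U iff V)):
        T (not not Z iff X): β-rule — branch into T not not Z, T X  //  F not not Z, F X.
          branch 2.1.1 (add T not not Z, T X):
            T not not Z: drop double negation, giving T Z.
            T not (not not Z iff X): β-rule — branch into T not not Z, F X  //  F not not Z, T X.
              branch 2.1.1.1 (add T not not Z, F X):
                × closes — contains both X and not X.
              branch 2.1.1.2 (add F not not Z, T X):
                F not not Z: drop double negation, giving F Z.
                × closes — contains both Z and not Z.
          branch 2.1.2 (add F not not Z, F X):
            F not not Z: drop double negation, giving F Z.
            T not (not not Z iff X): β-rule — branch into T not not Z, F X  //  F not not Z, T X.
              branch 2.1.2.1 (add T not not Z, F X):
                T not not Z: drop double negation, giving T Z.
                × closes — contains both Z and not Z.
              branch 2.1.2.2 (add F not not Z, T X):
                × closes — contains both X and not X.
      branch 2.2 (add T (W or not V)):
        T (not not Z iff X): β-rule — branch into T not not Z, T X  //  F not not Z, F X.
          branch 2.2.1 (add T not not Z, T X):
            T not not Z: drop double negation, giving T Z.
            T not (not not Z iff X): β-rule — branch into T not not Z, F X  //  F not not Z, T X.
              branch 2.2.1.1 (add T not not Z, F X):
                × closes — contains both X and not X.
              branch 2.2.1.2 (add F not not Z, T X):
                F not not Z: drop double negation, giving F Z.
                × closes — contains both Z and not Z.
          branch 2.2.2 (add F not not Z, F X):
            F not not Z: drop double negation, giving F Z.
            T not (not not Z iff X): β-rule — branch into T not not Z, F X  //  F not not Z, T X.
              branch 2.2.2.1 (add T not not Z, F X):
                T not not Z: drop double negation, giving T Z.
                × closes — contains both Z and not Z.
              branch 2.2.2.2 (add F not not Z, T X):
                × closes — contains both X and not X.
All 20 branches close.
Every branch closed; the formula is unsatisfiable.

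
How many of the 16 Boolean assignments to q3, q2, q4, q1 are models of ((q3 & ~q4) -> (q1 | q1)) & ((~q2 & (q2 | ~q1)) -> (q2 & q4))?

11

Initial set: {(((q3 & ~q4) -> (q1 | q1)) & ((~q2 & (q2 | ~q1)) -> (q2 & q4)))}.
(((q3 & ~q4) -> (q1 | q1)) & ((~q2 & (q2 | ~q1)) -> (q2 & q4))): α-rule — add ((q3 & ~q4) -> (q1 | q1)), ((~q2 & (q2 | ~q1)) -> (q2 & q4)).
((q3 & ~q4) -> (q1 | q1)): β-rule — branch into ~(q3 & ~q4)  //  (q1 | q1).
  branch 1 (add ~(q3 & ~q4)):
    ((~q2 & (q2 | ~q1)) -> (q2 & q4)): β-rule — branch into ~(~q2 & (q2 | ~q1))  //  (q2 & q4).
      branch 1.1 (add ~(~q2 & (q2 | ~q1))):
        ~(q3 & ~q4): β-rule — branch into ~q3  //  ~~q4.
          branch 1.1.1 (add ~q3):
            ~(~q2 & (q2 | ~q1)): β-rule — branch into ~~q2  //  ~(q2 | ~q1).
              branch 1.1.1.1 (add ~~q2):
                ○ open, literals {q2=T, q3=F}.
              branch 1.1.1.2 (add ~(q2 | ~q1)):
                ~(q2 | ~q1): α-rule — add ~q2, ~~q1.
                ○ open, literals {q1=T, q2=F, q3=F}.
          branch 1.1.2 (add ~~q4):
            ~(~q2 & (q2 | ~q1)): β-rule — branch into ~~q2  //  ~(q2 | ~q1).
              branch 1.1.2.1 (add ~~q2):
                ○ open, literals {q2=T, q4=T}.
              branch 1.1.2.2 (add ~(q2 | ~q1)):
                ~(q2 | ~q1): α-rule — add ~q2, ~~q1.
                ○ open, literals {q1=T, q2=F, q4=T}.
      branch 1.2 (add (q2 & q4)):
        (q2 & q4): α-rule — add q2, q4.
        ~(q3 & ~q4): β-rule — branch into ~q3  //  ~~q4.
          branch 1.2.1 (add ~q3):
            ○ open, literals {q2=T, q3=F, q4=T}.
          branch 1.2.2 (add ~~q4):
            ○ open, literals {q2=T, q4=T}.
  branch 2 (add (q1 | q1)):
    ((~q2 & (q2 | ~q1)) -> (q2 & q4)): β-rule — branch into ~(~q2 & (q2 | ~q1))  //  (q2 & q4).
      branch 2.1 (add ~(~q2 & (q2 | ~q1))):
        (q1 | q1): β-rule — branch into q1  //  q1.
          branch 2.1.1 (add q1):
            ~(~q2 & (q2 | ~q1)): β-rule — branch into ~~q2  //  ~(q2 | ~q1).
              branch 2.1.1.1 (add ~~q2):
                ○ open, literals {q1=T, q2=T}.
              branch 2.1.1.2 (add ~(q2 | ~q1)):
                ~(q2 | ~q1): α-rule — add ~q2, ~~q1.
                ○ open, literals {q1=T, q2=F}.
          branch 2.1.2 (add q1):
            ~(~q2 & (q2 | ~q1)): β-rule — branch into ~~q2  //  ~(q2 | ~q1).
              branch 2.1.2.1 (add ~~q2):
                ○ open, literals {q1=T, q2=T}.
              branch 2.1.2.2 (add ~(q2 | ~q1)):
                ~(q2 | ~q1): α-rule — add ~q2, ~~q1.
                ○ open, literals {q1=T, q2=F}.
      branch 2.2 (add (q2 & q4)):
        (q2 & q4): α-rule — add q2, q4.
        (q1 | q1): β-rule — branch into q1  //  q1.
          branch 2.2.1 (add q1):
            ○ open, literals {q1=T, q2=T, q4=T}.
          branch 2.2.2 (add q1):
            ○ open, literals {q1=T, q2=T, q4=T}.
0 branches closed, 12 open.
Each open branch fixes some atoms; the unmentioned ones are free. Counting distinct full assignments: branch {q2=T, q3=F} (q4, q1) contributes 4 new; branch {q1=T, q2=F, q3=F} (q4) contributes 2 new; branch {q2=T, q4=T} (q3, q1) contributes 2 new; branch {q1=T, q2=F, q4=T} (q3) contributes 1 new; branch {q2=T, q3=F, q4=T} (q1) contributes 0 new; branch {q2=T, q4=T} (q3, q1) contributes 0 new; branch {q1=T, q2=T} (q3, q4) contributes 1 new; branch {q1=T, q2=F} (q3, q4) contributes 1 new; branch {q1=T, q2=T} (q3, q4) contributes 0 new; branch {q1=T, q2=F} (q3, q4) contributes 0 new; branch {q1=T, q2=T, q4=T} (q3) contributes 0 new; branch {q1=T, q2=T, q4=T} (q3) contributes 0 new. Total: 11.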